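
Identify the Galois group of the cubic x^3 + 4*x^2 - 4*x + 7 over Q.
Gal(K/Q) = S_3 (symmetric group of order 6)

Compute the discriminant of x^3 + (4)*x^2 + (-4)*x + (7): Δ = -4619. Since Δ is not a rational square, the Galois group is not contained in A_3; it must be the full S_3 (irreducibility of the cubic rules out anything smaller).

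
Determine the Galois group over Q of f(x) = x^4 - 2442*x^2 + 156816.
Gal(K/Q) = Z/2Z (cyclic of order 2)

f factors as (x^2 - 66)(x^2 - 2376), so the splitting field is K = Q(sqrt(66), sqrt(2376)). The squarefree part of 66 is 66 and the squarefree part of 2376 is also 66, so sqrt(66) and sqrt(2376) are both rational multiples of sqrt(66). Hence Q(sqrt(66)) = Q(sqrt(2376)) = Q(sqrt(66)), and the splitting field collapses to a single degree-2 extension with Galois group Z/2Z.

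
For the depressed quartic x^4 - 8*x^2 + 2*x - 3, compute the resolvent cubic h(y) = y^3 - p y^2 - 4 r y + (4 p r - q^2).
h(y) = y^3 + 8*y^2 + 12*y + 92

Identify coefficients: p = -8, q = 2, r = -3.
Plug into h(y) = y^3 - p y^2 - 4 r y + (4 p r - q^2):
  h(y) = y^3 - (-8) y^2 - 4*(-3) y + (4*(-8)*(-3) - (2)^2)
       = y^3 + (8) y^2 + (12) y + (92).
Simplifying: h(y) = y^3 + 8*y^2 + 12*y + 92.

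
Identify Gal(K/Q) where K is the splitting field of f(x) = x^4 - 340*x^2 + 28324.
Gal(K/Q) = V_4 (Klein four-group, Z/2Z × Z/2Z)

f factors as (x^2 - 194)(x^2 - 146), so the splitting field is K = Q(sqrt(194), sqrt(146)). The elements 194, 146, 28324 are all non-squares in Q, so sqrt(194) and sqrt(146) generate independent quadratic extensions. Thus [K:Q] = 4 and Gal(K/Q) is generated by the two order-2 automorphisms sqrt(194) ↦ -sqrt(194) and sqrt(146) ↦ -sqrt(146), giving V_4.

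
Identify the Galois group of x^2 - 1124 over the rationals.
Gal(K/Q) = Z/2Z (cyclic of order 2)

x^2 - 1124 is irreducible over Q since 1124 is not a rational square. The splitting field Q(sqrt(1124)) has degree 2 over Q, and its unique nontrivial automorphism is sqrt(1124) ↦ -sqrt(1124). Hence Gal(Q(sqrt(1124))/Q) = Z/2Z.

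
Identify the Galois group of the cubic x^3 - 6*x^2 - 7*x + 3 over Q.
Gal(K/Q) = S_3 (symmetric group of order 6)

Compute the discriminant of x^3 + (-6)*x^2 + (-7)*x + (3): Δ = 7753. Since Δ is not a rational square, the Galois group is not contained in A_3; it must be the full S_3 (irreducibility of the cubic rules out anything smaller).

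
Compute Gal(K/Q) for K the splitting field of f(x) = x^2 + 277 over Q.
Gal(K/Q) = Z/2Z (cyclic of order 2)

x^2 + 277 is irreducible over Q since -277 is not a rational square. The splitting field Q(sqrt(-277)) has degree 2 over Q, and its unique nontrivial automorphism is sqrt(-277) ↦ -sqrt(-277). Hence Gal(Q(sqrt(-277))/Q) = Z/2Z.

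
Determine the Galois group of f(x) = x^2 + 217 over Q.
Gal(K/Q) = Z/2Z (cyclic of order 2)

x^2 + 217 is irreducible over Q since -217 is not a rational square. The splitting field Q(sqrt(-217)) has degree 2 over Q, and its unique nontrivial automorphism is sqrt(-217) ↦ -sqrt(-217). Hence Gal(Q(sqrt(-217))/Q) = Z/2Z.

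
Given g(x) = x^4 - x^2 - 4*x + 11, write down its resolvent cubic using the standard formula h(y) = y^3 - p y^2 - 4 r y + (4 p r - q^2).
h(y) = y^3 + y^2 - 44*y - 60

Identify coefficients: p = -1, q = -4, r = 11.
Plug into h(y) = y^3 - p y^2 - 4 r y + (4 p r - q^2):
  h(y) = y^3 - (-1) y^2 - 4*(11) y + (4*(-1)*(11) - (-4)^2)
       = y^3 + (1) y^2 + (-44) y + (-60).
Simplifying: h(y) = y^3 + y^2 - 44*y - 60.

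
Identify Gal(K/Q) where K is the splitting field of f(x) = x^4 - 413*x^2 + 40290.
Gal(K/Q) = V_4 (Klein four-group, Z/2Z × Z/2Z)

f factors as (x^2 - 158)(x^2 - 255), so the splitting field is K = Q(sqrt(158), sqrt(255)). The elements 158, 255, 40290 are all non-squares in Q, so sqrt(158) and sqrt(255) generate independent quadratic extensions. Thus [K:Q] = 4 and Gal(K/Q) is generated by the two order-2 automorphisms sqrt(158) ↦ -sqrt(158) and sqrt(255) ↦ -sqrt(255), giving V_4.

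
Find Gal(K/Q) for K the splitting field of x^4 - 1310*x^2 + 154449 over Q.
Gal(K/Q) = Z/2Z (cyclic of order 2)

f factors as (x^2 - 131)(x^2 - 1179), so the splitting field is K = Q(sqrt(131), sqrt(1179)). The squarefree part of 131 is 131 and the squarefree part of 1179 is also 131, so sqrt(131) and sqrt(1179) are both rational multiples of sqrt(131). Hence Q(sqrt(131)) = Q(sqrt(1179)) = Q(sqrt(131)), and the splitting field collapses to a single degree-2 extension with Galois group Z/2Z.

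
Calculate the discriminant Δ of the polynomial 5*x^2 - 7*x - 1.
Δ = 69

For a quadratic a x^2 + b x + c the discriminant is Δ = b^2 - 4ac = (-7)^2 - 4*(5)*(-1) = 49 - (-20) = 69.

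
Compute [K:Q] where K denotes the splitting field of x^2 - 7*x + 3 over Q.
[K:Q] = 2

The discriminant of x^2 + (-7)*x + (3) is b^2 - 4c = 49 - (12) = 37. Since 37 is not a perfect square in Q, the polynomial is irreducible over Q. Its two roots generate a degree-2 extension, so [K:Q] = 2.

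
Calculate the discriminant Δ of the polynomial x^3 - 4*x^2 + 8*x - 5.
Δ = -99

For x^3 + a x^2 + b x + c the discriminant is Δ = 18 a b c - 4 a^3 c + a^2 b^2 - 4 b^3 - 27 c^2.
Plug a = -4, b = 8, c = -5:
  18*(-4)*(8)*(-5) - 4*(-4)^3*(-5) + (-4)^2*(8)^2 - 4*(8)^3 - 27*(-5)^2
  = 2880 + (-1280) + 1024 + (-2048) + (-675)
  = -99.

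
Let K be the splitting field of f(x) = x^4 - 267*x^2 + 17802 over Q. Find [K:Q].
[K:Q] = 4

f factors as (x^2 - 138)(x^2 - 129); the splitting field is K = Q(sqrt(138), sqrt(129)). Since 138, 129, and 17802 are all non-squares in Q, the three subfields Q(sqrt(138)), Q(sqrt(129)), Q(sqrt(17802)) are distinct degree-2 extensions, so [K:Q] = 4 (Klein four Galois group).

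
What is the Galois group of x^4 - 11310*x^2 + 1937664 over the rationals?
Gal(K/Q) = Z/2Z (cyclic of order 2)

f factors as (x^2 - 174)(x^2 - 11136), so the splitting field is K = Q(sqrt(174), sqrt(11136)). The squarefree part of 174 is 174 and the squarefree part of 11136 is also 174, so sqrt(174) and sqrt(11136) are both rational multiples of sqrt(174). Hence Q(sqrt(174)) = Q(sqrt(11136)) = Q(sqrt(174)), and the splitting field collapses to a single degree-2 extension with Galois group Z/2Z.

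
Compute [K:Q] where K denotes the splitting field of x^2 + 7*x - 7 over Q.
[K:Q] = 2

The discriminant of x^2 + (7)*x + (-7) is b^2 - 4c = 49 - (-28) = 77. Since 77 is not a perfect square in Q, the polynomial is irreducible over Q. Its two roots generate a degree-2 extension, so [K:Q] = 2.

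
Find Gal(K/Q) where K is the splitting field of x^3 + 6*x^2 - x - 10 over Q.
Gal(K/Q) = S_3 (symmetric group of order 6)

Compute the discriminant of x^3 + (6)*x^2 + (-1)*x + (-10): Δ = 7060. Since Δ is not a rational square, the Galois group is not contained in A_3; it must be the full S_3 (irreducibility of the cubic rules out anything smaller).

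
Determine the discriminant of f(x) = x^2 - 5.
Δ = 20

For a quadratic a x^2 + b x + c the discriminant is Δ = b^2 - 4ac = (0)^2 - 4*(1)*(-5) = 0 - (-20) = 20.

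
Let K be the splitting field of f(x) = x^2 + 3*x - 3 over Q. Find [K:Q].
[K:Q] = 2

The discriminant of x^2 + (3)*x + (-3) is b^2 - 4c = 9 - (-12) = 21. Since 21 is not a perfect square in Q, the polynomial is irreducible over Q. Its two roots generate a degree-2 extension, so [K:Q] = 2.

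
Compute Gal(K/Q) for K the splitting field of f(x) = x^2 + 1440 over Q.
Gal(K/Q) = Z/2Z (cyclic of order 2)

x^2 + 1440 is irreducible over Q since -1440 is not a rational square. The splitting field Q(sqrt(-1440)) has degree 2 over Q, and its unique nontrivial automorphism is sqrt(-1440) ↦ -sqrt(-1440). Hence Gal(Q(sqrt(-1440))/Q) = Z/2Z.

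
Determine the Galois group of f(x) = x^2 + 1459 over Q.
Gal(K/Q) = Z/2Z (cyclic of order 2)

x^2 + 1459 is irreducible over Q since -1459 is not a rational square. The splitting field Q(sqrt(-1459)) has degree 2 over Q, and its unique nontrivial automorphism is sqrt(-1459) ↦ -sqrt(-1459). Hence Gal(Q(sqrt(-1459))/Q) = Z/2Z.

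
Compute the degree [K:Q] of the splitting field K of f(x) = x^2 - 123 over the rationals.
[K:Q] = 2

The polynomial x^2 - 123 is irreducible over Q since 123 is not a perfect square. Its splitting field is Q(sqrt(123)), which has degree 2 over Q.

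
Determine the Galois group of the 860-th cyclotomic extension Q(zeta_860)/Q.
|Gal(Q(zeta_860)/Q)| = phi(860) = 336; group ≅ (Z/860Z)^* ≅ Z/2Z × Z/4Z × Z/42Z

The n-th cyclotomic polynomial Φ_860(x) is the minimal polynomial of zeta_860 over Q and has degree phi(860) = 336. So Q(zeta_860) is a degree-336 Galois extension with Galois group (Z/860Z)^*. By CRT, (Z/860Z)^* ≅ (Z/4Z)^* × (Z/5Z)^* × (Z/43Z)^*. Each prime-power unit group is (Z/4Z)^* ≅ Z/2Z; (Z/5Z)^* ≅ Z/4Z; (Z/43Z)^* ≅ Z/42Z. Hence Gal(Q(zeta_860)/Q) ≅ Z/2Z × Z/4Z × Z/42Z.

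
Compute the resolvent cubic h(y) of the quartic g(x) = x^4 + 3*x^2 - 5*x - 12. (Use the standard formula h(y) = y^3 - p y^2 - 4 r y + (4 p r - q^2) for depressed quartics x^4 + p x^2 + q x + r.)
h(y) = y^3 - 3*y^2 + 48*y - 169

Identify coefficients: p = 3, q = -5, r = -12.
Plug into h(y) = y^3 - p y^2 - 4 r y + (4 p r - q^2):
  h(y) = y^3 - (3) y^2 - 4*(-12) y + (4*(3)*(-12) - (-5)^2)
       = y^3 + (-3) y^2 + (48) y + (-169).
Simplifying: h(y) = y^3 - 3*y^2 + 48*y - 169.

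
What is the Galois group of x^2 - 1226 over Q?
Gal(K/Q) = Z/2Z (cyclic of order 2)

x^2 - 1226 is irreducible over Q since 1226 is not a rational square. The splitting field Q(sqrt(1226)) has degree 2 over Q, and its unique nontrivial automorphism is sqrt(1226) ↦ -sqrt(1226). Hence Gal(Q(sqrt(1226))/Q) = Z/2Z.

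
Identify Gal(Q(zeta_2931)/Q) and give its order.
|Gal(Q(zeta_2931)/Q)| = phi(2931) = 1952; group ≅ (Z/2931Z)^* ≅ Z/2Z × Z/976Z

The n-th cyclotomic polynomial Φ_2931(x) is the minimal polynomial of zeta_2931 over Q and has degree phi(2931) = 1952. So Q(zeta_2931) is a degree-1952 Galois extension with Galois group (Z/2931Z)^*. By CRT, (Z/2931Z)^* ≅ (Z/3Z)^* × (Z/977Z)^*. Each prime-power unit group is (Z/3Z)^* ≅ Z/2Z; (Z/977Z)^* ≅ Z/976Z. Hence Gal(Q(zeta_2931)/Q) ≅ Z/2Z × Z/976Z.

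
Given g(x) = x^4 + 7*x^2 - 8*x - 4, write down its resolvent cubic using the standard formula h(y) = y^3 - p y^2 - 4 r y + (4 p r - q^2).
h(y) = y^3 - 7*y^2 + 16*y - 176

Identify coefficients: p = 7, q = -8, r = -4.
Plug into h(y) = y^3 - p y^2 - 4 r y + (4 p r - q^2):
  h(y) = y^3 - (7) y^2 - 4*(-4) y + (4*(7)*(-4) - (-8)^2)
       = y^3 + (-7) y^2 + (16) y + (-176).
Simplifying: h(y) = y^3 - 7*y^2 + 16*y - 176.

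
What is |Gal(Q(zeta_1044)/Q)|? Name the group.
|Gal(Q(zeta_1044)/Q)| = phi(1044) = 336; group ≅ (Z/1044Z)^* ≅ Z/2Z × Z/6Z × Z/28Z

The n-th cyclotomic polynomial Φ_1044(x) is the minimal polynomial of zeta_1044 over Q and has degree phi(1044) = 336. So Q(zeta_1044) is a degree-336 Galois extension with Galois group (Z/1044Z)^*. By CRT, (Z/1044Z)^* ≅ (Z/4Z)^* × (Z/9Z)^* × (Z/29Z)^*. Each prime-power unit group is (Z/4Z)^* ≅ Z/2Z; (Z/9Z)^* ≅ Z/6Z; (Z/29Z)^* ≅ Z/28Z. Hence Gal(Q(zeta_1044)/Q) ≅ Z/2Z × Z/6Z × Z/28Z.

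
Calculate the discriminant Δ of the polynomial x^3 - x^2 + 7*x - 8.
Δ = -2075

For x^3 + a x^2 + b x + c the discriminant is Δ = 18 a b c - 4 a^3 c + a^2 b^2 - 4 b^3 - 27 c^2.
Plug a = -1, b = 7, c = -8:
  18*(-1)*(7)*(-8) - 4*(-1)^3*(-8) + (-1)^2*(7)^2 - 4*(7)^3 - 27*(-8)^2
  = 1008 + (-32) + 49 + (-1372) + (-1728)
  = -2075.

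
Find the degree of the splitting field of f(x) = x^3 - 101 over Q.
[K:Q] = 6

x^3 - 101 has one real root r = 101^(1/3) and two complex roots r*zeta_3, r*zeta_3^2 where zeta_3 = e^(2*pi*i/3). The splitting field is Q(r, zeta_3). [Q(r):Q] = 3 and [Q(zeta_3):Q] = 2 with gcd = 1, so [Q(r, zeta_3):Q] = 3 * 2 = 6.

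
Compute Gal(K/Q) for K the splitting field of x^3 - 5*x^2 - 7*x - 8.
Gal(K/Q) = S_3 (symmetric group of order 6)

Compute the discriminant of x^3 + (-5)*x^2 + (-7)*x + (-8): Δ = -8171. Since Δ is not a rational square, the Galois group is not contained in A_3; it must be the full S_3 (irreducibility of the cubic rules out anything smaller).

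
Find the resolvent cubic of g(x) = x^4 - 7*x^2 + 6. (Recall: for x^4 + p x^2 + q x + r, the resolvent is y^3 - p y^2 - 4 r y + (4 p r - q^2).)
h(y) = y^3 + 7*y^2 - 24*y - 168

Identify coefficients: p = -7, q = 0, r = 6.
Plug into h(y) = y^3 - p y^2 - 4 r y + (4 p r - q^2):
  h(y) = y^3 - (-7) y^2 - 4*(6) y + (4*(-7)*(6) - (0)^2)
       = y^3 + (7) y^2 + (-24) y + (-168).
Simplifying: h(y) = y^3 + 7*y^2 - 24*y - 168.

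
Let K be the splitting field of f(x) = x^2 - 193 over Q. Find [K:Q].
[K:Q] = 2

The polynomial x^2 - 193 is irreducible over Q since 193 is not a perfect square. Its splitting field is Q(sqrt(193)), which has degree 2 over Q.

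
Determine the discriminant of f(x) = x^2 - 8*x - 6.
Δ = 88

For a quadratic a x^2 + b x + c the discriminant is Δ = b^2 - 4ac = (-8)^2 - 4*(1)*(-6) = 64 - (-24) = 88.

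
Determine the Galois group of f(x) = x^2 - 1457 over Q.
Gal(K/Q) = Z/2Z (cyclic of order 2)

x^2 - 1457 is irreducible over Q since 1457 is not a rational square. The splitting field Q(sqrt(1457)) has degree 2 over Q, and its unique nontrivial automorphism is sqrt(1457) ↦ -sqrt(1457). Hence Gal(Q(sqrt(1457))/Q) = Z/2Z.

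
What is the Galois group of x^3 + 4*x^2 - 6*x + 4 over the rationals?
Gal(K/Q) = S_3 (symmetric group of order 6)

Compute the discriminant of x^3 + (4)*x^2 + (-6)*x + (4): Δ = -1744. Since Δ is not a rational square, the Galois group is not contained in A_3; it must be the full S_3 (irreducibility of the cubic rules out anything smaller).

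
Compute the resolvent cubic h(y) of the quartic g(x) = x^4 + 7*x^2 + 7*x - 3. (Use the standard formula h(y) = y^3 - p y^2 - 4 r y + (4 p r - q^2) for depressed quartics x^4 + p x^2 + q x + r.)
h(y) = y^3 - 7*y^2 + 12*y - 133

Identify coefficients: p = 7, q = 7, r = -3.
Plug into h(y) = y^3 - p y^2 - 4 r y + (4 p r - q^2):
  h(y) = y^3 - (7) y^2 - 4*(-3) y + (4*(7)*(-3) - (7)^2)
       = y^3 + (-7) y^2 + (12) y + (-133).
Simplifying: h(y) = y^3 - 7*y^2 + 12*y - 133.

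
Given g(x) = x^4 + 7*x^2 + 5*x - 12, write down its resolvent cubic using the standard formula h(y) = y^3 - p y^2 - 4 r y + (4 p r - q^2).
h(y) = y^3 - 7*y^2 + 48*y - 361

Identify coefficients: p = 7, q = 5, r = -12.
Plug into h(y) = y^3 - p y^2 - 4 r y + (4 p r - q^2):
  h(y) = y^3 - (7) y^2 - 4*(-12) y + (4*(7)*(-12) - (5)^2)
       = y^3 + (-7) y^2 + (48) y + (-361).
Simplifying: h(y) = y^3 - 7*y^2 + 48*y - 361.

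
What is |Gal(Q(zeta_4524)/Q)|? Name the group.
|Gal(Q(zeta_4524)/Q)| = phi(4524) = 1344; group ≅ (Z/4524Z)^* ≅ Z/2Z × Z/2Z × Z/12Z × Z/28Z

The n-th cyclotomic polynomial Φ_4524(x) is the minimal polynomial of zeta_4524 over Q and has degree phi(4524) = 1344. So Q(zeta_4524) is a degree-1344 Galois extension with Galois group (Z/4524Z)^*. By CRT, (Z/4524Z)^* ≅ (Z/4Z)^* × (Z/3Z)^* × (Z/13Z)^* × (Z/29Z)^*. Each prime-power unit group is (Z/4Z)^* ≅ Z/2Z; (Z/3Z)^* ≅ Z/2Z; (Z/13Z)^* ≅ Z/12Z; (Z/29Z)^* ≅ Z/28Z. Hence Gal(Q(zeta_4524)/Q) ≅ Z/2Z × Z/2Z × Z/12Z × Z/28Z.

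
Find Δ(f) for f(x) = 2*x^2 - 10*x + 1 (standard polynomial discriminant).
Δ = 92

For a quadratic a x^2 + b x + c the discriminant is Δ = b^2 - 4ac = (-10)^2 - 4*(2)*(1) = 100 - (8) = 92.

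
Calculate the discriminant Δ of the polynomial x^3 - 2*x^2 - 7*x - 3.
Δ = 473

For x^3 + a x^2 + b x + c the discriminant is Δ = 18 a b c - 4 a^3 c + a^2 b^2 - 4 b^3 - 27 c^2.
Plug a = -2, b = -7, c = -3:
  18*(-2)*(-7)*(-3) - 4*(-2)^3*(-3) + (-2)^2*(-7)^2 - 4*(-7)^3 - 27*(-3)^2
  = -756 + (-96) + 196 + (1372) + (-243)
  = 473.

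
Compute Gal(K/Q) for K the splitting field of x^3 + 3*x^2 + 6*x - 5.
Gal(K/Q) = S_3 (symmetric group of order 6)

Compute the discriminant of x^3 + (3)*x^2 + (6)*x + (-5): Δ = -2295. Since Δ is not a rational square, the Galois group is not contained in A_3; it must be the full S_3 (irreducibility of the cubic rules out anything smaller).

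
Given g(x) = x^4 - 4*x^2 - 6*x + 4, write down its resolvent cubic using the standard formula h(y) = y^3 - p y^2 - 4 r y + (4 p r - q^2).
h(y) = y^3 + 4*y^2 - 16*y - 100

Identify coefficients: p = -4, q = -6, r = 4.
Plug into h(y) = y^3 - p y^2 - 4 r y + (4 p r - q^2):
  h(y) = y^3 - (-4) y^2 - 4*(4) y + (4*(-4)*(4) - (-6)^2)
       = y^3 + (4) y^2 + (-16) y + (-100).
Simplifying: h(y) = y^3 + 4*y^2 - 16*y - 100.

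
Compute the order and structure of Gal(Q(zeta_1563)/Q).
|Gal(Q(zeta_1563)/Q)| = phi(1563) = 1040; group ≅ (Z/1563Z)^* ≅ Z/2Z × Z/520Z

The n-th cyclotomic polynomial Φ_1563(x) is the minimal polynomial of zeta_1563 over Q and has degree phi(1563) = 1040. So Q(zeta_1563) is a degree-1040 Galois extension with Galois group (Z/1563Z)^*. By CRT, (Z/1563Z)^* ≅ (Z/3Z)^* × (Z/521Z)^*. Each prime-power unit group is (Z/3Z)^* ≅ Z/2Z; (Z/521Z)^* ≅ Z/520Z. Hence Gal(Q(zeta_1563)/Q) ≅ Z/2Z × Z/520Z.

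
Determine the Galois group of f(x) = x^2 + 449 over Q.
Gal(K/Q) = Z/2Z (cyclic of order 2)

x^2 + 449 is irreducible over Q since -449 is not a rational square. The splitting field Q(sqrt(-449)) has degree 2 over Q, and its unique nontrivial automorphism is sqrt(-449) ↦ -sqrt(-449). Hence Gal(Q(sqrt(-449))/Q) = Z/2Z.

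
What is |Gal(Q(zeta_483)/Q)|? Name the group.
|Gal(Q(zeta_483)/Q)| = phi(483) = 264; group ≅ (Z/483Z)^* ≅ Z/2Z × Z/6Z × Z/22Z

The n-th cyclotomic polynomial Φ_483(x) is the minimal polynomial of zeta_483 over Q and has degree phi(483) = 264. So Q(zeta_483) is a degree-264 Galois extension with Galois group (Z/483Z)^*. By CRT, (Z/483Z)^* ≅ (Z/3Z)^* × (Z/7Z)^* × (Z/23Z)^*. Each prime-power unit group is (Z/3Z)^* ≅ Z/2Z; (Z/7Z)^* ≅ Z/6Z; (Z/23Z)^* ≅ Z/22Z. Hence Gal(Q(zeta_483)/Q) ≅ Z/2Z × Z/6Z × Z/22Z.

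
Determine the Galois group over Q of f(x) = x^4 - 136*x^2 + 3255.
Gal(K/Q) = V_4 (Klein four-group, Z/2Z × Z/2Z)

f factors as (x^2 - 105)(x^2 - 31), so the splitting field is K = Q(sqrt(105), sqrt(31)). The elements 105, 31, 3255 are all non-squares in Q, so sqrt(105) and sqrt(31) generate independent quadratic extensions. Thus [K:Q] = 4 and Gal(K/Q) is generated by the two order-2 automorphisms sqrt(105) ↦ -sqrt(105) and sqrt(31) ↦ -sqrt(31), giving V_4.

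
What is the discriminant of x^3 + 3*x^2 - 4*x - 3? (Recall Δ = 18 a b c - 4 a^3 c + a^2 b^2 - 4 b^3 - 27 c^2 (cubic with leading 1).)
Δ = 1129

For x^3 + a x^2 + b x + c the discriminant is Δ = 18 a b c - 4 a^3 c + a^2 b^2 - 4 b^3 - 27 c^2.
Plug a = 3, b = -4, c = -3:
  18*(3)*(-4)*(-3) - 4*(3)^3*(-3) + (3)^2*(-4)^2 - 4*(-4)^3 - 27*(-3)^2
  = 648 + (324) + 144 + (256) + (-243)
  = 1129.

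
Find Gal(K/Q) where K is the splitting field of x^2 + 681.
Gal(K/Q) = Z/2Z (cyclic of order 2)

x^2 + 681 is irreducible over Q since -681 is not a rational square. The splitting field Q(sqrt(-681)) has degree 2 over Q, and its unique nontrivial automorphism is sqrt(-681) ↦ -sqrt(-681). Hence Gal(Q(sqrt(-681))/Q) = Z/2Z.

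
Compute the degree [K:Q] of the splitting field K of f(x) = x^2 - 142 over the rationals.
[K:Q] = 2

The polynomial x^2 - 142 is irreducible over Q since 142 is not a perfect square. Its splitting field is Q(sqrt(142)), which has degree 2 over Q.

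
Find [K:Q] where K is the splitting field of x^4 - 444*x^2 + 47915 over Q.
[K:Q] = 4

f factors as (x^2 - 185)(x^2 - 259); the splitting field is K = Q(sqrt(185), sqrt(259)). Since 185, 259, and 47915 are all non-squares in Q, the three subfields Q(sqrt(185)), Q(sqrt(259)), Q(sqrt(47915)) are distinct degree-2 extensions, so [K:Q] = 4 (Klein four Galois group).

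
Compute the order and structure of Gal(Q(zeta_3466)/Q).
|Gal(Q(zeta_3466)/Q)| = phi(3466) = 1732; group ≅ (Z/3466Z)^* ≅ Z/1732Z

The n-th cyclotomic polynomial Φ_3466(x) is the minimal polynomial of zeta_3466 over Q and has degree phi(3466) = 1732. So Q(zeta_3466) is a degree-1732 Galois extension with Galois group (Z/3466Z)^*. By CRT, (Z/3466Z)^* ≅ (Z/2Z)^* × (Z/1733Z)^*. Each prime-power unit group is (Z/2Z)^* ≅ trivial group (order 1); (Z/1733Z)^* ≅ Z/1732Z. Hence Gal(Q(zeta_3466)/Q) ≅ Z/1732Z.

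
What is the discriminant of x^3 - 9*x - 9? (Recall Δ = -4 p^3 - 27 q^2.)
Δ = 729

For a depressed cubic x^3 + p x + q the discriminant is Δ = -4 p^3 - 27 q^2 = -4*(-9)^3 - 27*(-9)^2 = 2916 - 2187 = 729.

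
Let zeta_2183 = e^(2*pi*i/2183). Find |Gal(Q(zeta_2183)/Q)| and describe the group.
|Gal(Q(zeta_2183)/Q)| = phi(2183) = 2088; group ≅ (Z/2183Z)^* ≅ Z/36Z × Z/58Z

The n-th cyclotomic polynomial Φ_2183(x) is the minimal polynomial of zeta_2183 over Q and has degree phi(2183) = 2088. So Q(zeta_2183) is a degree-2088 Galois extension with Galois group (Z/2183Z)^*. By CRT, (Z/2183Z)^* ≅ (Z/37Z)^* × (Z/59Z)^*. Each prime-power unit group is (Z/37Z)^* ≅ Z/36Z; (Z/59Z)^* ≅ Z/58Z. Hence Gal(Q(zeta_2183)/Q) ≅ Z/36Z × Z/58Z.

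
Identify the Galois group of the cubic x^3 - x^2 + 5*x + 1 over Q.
Gal(K/Q) = S_3 (symmetric group of order 6)

Compute the discriminant of x^3 + (-1)*x^2 + (5)*x + (1): Δ = -588. Since Δ is not a rational square, the Galois group is not contained in A_3; it must be the full S_3 (irreducibility of the cubic rules out anything smaller).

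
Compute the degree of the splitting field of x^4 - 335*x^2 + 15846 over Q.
[K:Q] = 4

f factors as (x^2 - 57)(x^2 - 278); the splitting field is K = Q(sqrt(57), sqrt(278)). Since 57, 278, and 15846 are all non-squares in Q, the three subfields Q(sqrt(57)), Q(sqrt(278)), Q(sqrt(15846)) are distinct degree-2 extensions, so [K:Q] = 4 (Klein four Galois group).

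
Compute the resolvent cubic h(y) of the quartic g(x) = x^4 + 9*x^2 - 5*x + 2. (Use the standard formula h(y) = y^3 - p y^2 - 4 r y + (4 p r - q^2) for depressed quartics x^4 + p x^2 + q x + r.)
h(y) = y^3 - 9*y^2 - 8*y + 47

Identify coefficients: p = 9, q = -5, r = 2.
Plug into h(y) = y^3 - p y^2 - 4 r y + (4 p r - q^2):
  h(y) = y^3 - (9) y^2 - 4*(2) y + (4*(9)*(2) - (-5)^2)
       = y^3 + (-9) y^2 + (-8) y + (47).
Simplifying: h(y) = y^3 - 9*y^2 - 8*y + 47.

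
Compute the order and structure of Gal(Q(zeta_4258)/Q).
|Gal(Q(zeta_4258)/Q)| = phi(4258) = 2128; group ≅ (Z/4258Z)^* ≅ Z/2128Z

The n-th cyclotomic polynomial Φ_4258(x) is the minimal polynomial of zeta_4258 over Q and has degree phi(4258) = 2128. So Q(zeta_4258) is a degree-2128 Galois extension with Galois group (Z/4258Z)^*. By CRT, (Z/4258Z)^* ≅ (Z/2Z)^* × (Z/2129Z)^*. Each prime-power unit group is (Z/2Z)^* ≅ trivial group (order 1); (Z/2129Z)^* ≅ Z/2128Z. Hence Gal(Q(zeta_4258)/Q) ≅ Z/2128Z.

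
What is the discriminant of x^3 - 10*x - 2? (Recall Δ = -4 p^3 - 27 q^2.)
Δ = 3892

For a depressed cubic x^3 + p x + q the discriminant is Δ = -4 p^3 - 27 q^2 = -4*(-10)^3 - 27*(-2)^2 = 4000 - 108 = 3892.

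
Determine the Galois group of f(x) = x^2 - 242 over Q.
Gal(K/Q) = Z/2Z (cyclic of order 2)

x^2 - 242 is irreducible over Q since 242 is not a rational square. The splitting field Q(sqrt(242)) has degree 2 over Q, and its unique nontrivial automorphism is sqrt(242) ↦ -sqrt(242). Hence Gal(Q(sqrt(242))/Q) = Z/2Z.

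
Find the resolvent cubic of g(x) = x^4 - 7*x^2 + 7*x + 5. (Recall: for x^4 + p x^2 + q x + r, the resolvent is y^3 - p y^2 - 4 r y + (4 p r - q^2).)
h(y) = y^3 + 7*y^2 - 20*y - 189

Identify coefficients: p = -7, q = 7, r = 5.
Plug into h(y) = y^3 - p y^2 - 4 r y + (4 p r - q^2):
  h(y) = y^3 - (-7) y^2 - 4*(5) y + (4*(-7)*(5) - (7)^2)
       = y^3 + (7) y^2 + (-20) y + (-189).
Simplifying: h(y) = y^3 + 7*y^2 - 20*y - 189.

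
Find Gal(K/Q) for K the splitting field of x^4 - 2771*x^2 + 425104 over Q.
Gal(K/Q) = Z/2Z (cyclic of order 2)

f factors as (x^2 - 163)(x^2 - 2608), so the splitting field is K = Q(sqrt(163), sqrt(2608)). The squarefree part of 163 is 163 and the squarefree part of 2608 is also 163, so sqrt(163) and sqrt(2608) are both rational multiples of sqrt(163). Hence Q(sqrt(163)) = Q(sqrt(2608)) = Q(sqrt(163)), and the splitting field collapses to a single degree-2 extension with Galois group Z/2Z.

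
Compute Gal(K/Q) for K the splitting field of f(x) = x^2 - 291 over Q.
Gal(K/Q) = Z/2Z (cyclic of order 2)

x^2 - 291 is irreducible over Q since 291 is not a rational square. The splitting field Q(sqrt(291)) has degree 2 over Q, and its unique nontrivial automorphism is sqrt(291) ↦ -sqrt(291). Hence Gal(Q(sqrt(291))/Q) = Z/2Z.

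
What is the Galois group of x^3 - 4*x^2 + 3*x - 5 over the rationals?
Gal(K/Q) = S_3 (symmetric group of order 6)

Compute the discriminant of x^3 + (-4)*x^2 + (3)*x + (-5): Δ = -839. Since Δ is not a rational square, the Galois group is not contained in A_3; it must be the full S_3 (irreducibility of the cubic rules out anything smaller).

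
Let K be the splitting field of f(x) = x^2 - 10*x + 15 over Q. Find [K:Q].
[K:Q] = 2

The discriminant of x^2 + (-10)*x + (15) is b^2 - 4c = 100 - (60) = 40. Since 40 is not a perfect square in Q, the polynomial is irreducible over Q. Its two roots generate a degree-2 extension, so [K:Q] = 2.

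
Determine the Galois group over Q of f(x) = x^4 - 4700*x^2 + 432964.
Gal(K/Q) = Z/2Z (cyclic of order 2)

f factors as (x^2 - 4606)(x^2 - 94), so the splitting field is K = Q(sqrt(4606), sqrt(94)). The squarefree part of 4606 is 94 and the squarefree part of 94 is also 94, so sqrt(4606) and sqrt(94) are both rational multiples of sqrt(94). Hence Q(sqrt(4606)) = Q(sqrt(94)) = Q(sqrt(94)), and the splitting field collapses to a single degree-2 extension with Galois group Z/2Z.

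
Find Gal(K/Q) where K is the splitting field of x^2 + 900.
Gal(K/Q) = Z/2Z (cyclic of order 2)

x^2 + 900 is irreducible over Q since -900 is not a rational square. The splitting field Q(sqrt(-900)) has degree 2 over Q, and its unique nontrivial automorphism is sqrt(-900) ↦ -sqrt(-900). Hence Gal(Q(sqrt(-900))/Q) = Z/2Z.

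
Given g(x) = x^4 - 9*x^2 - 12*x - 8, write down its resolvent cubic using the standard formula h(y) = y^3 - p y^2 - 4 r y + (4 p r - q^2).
h(y) = y^3 + 9*y^2 + 32*y + 144

Identify coefficients: p = -9, q = -12, r = -8.
Plug into h(y) = y^3 - p y^2 - 4 r y + (4 p r - q^2):
  h(y) = y^3 - (-9) y^2 - 4*(-8) y + (4*(-9)*(-8) - (-12)^2)
       = y^3 + (9) y^2 + (32) y + (144).
Simplifying: h(y) = y^3 + 9*y^2 + 32*y + 144.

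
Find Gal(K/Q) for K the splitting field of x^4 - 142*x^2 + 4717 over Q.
Gal(K/Q) = V_4 (Klein four-group, Z/2Z × Z/2Z)

f factors as (x^2 - 53)(x^2 - 89), so the splitting field is K = Q(sqrt(53), sqrt(89)). The elements 53, 89, 4717 are all non-squares in Q, so sqrt(53) and sqrt(89) generate independent quadratic extensions. Thus [K:Q] = 4 and Gal(K/Q) is generated by the two order-2 automorphisms sqrt(53) ↦ -sqrt(53) and sqrt(89) ↦ -sqrt(89), giving V_4.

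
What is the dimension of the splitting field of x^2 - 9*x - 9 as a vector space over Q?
[K:Q] = 2

The discriminant of x^2 + (-9)*x + (-9) is b^2 - 4c = 81 - (-36) = 117. Since 117 is not a perfect square in Q, the polynomial is irreducible over Q. Its two roots generate a degree-2 extension, so [K:Q] = 2.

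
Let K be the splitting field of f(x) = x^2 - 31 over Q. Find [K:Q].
[K:Q] = 2

The polynomial x^2 - 31 is irreducible over Q since 31 is not a perfect square. Its splitting field is Q(sqrt(31)), which has degree 2 over Q.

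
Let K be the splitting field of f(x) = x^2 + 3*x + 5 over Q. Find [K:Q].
[K:Q] = 2

The discriminant of x^2 + (3)*x + (5) is b^2 - 4c = 9 - (20) = -11. Since -11 is not a perfect square in Q, the polynomial is irreducible over Q. Its two roots generate a degree-2 extension, so [K:Q] = 2.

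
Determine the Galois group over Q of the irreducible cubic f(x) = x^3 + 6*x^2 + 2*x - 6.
Gal(K/Q) = S_3 (symmetric group of order 6)

Compute the discriminant of x^3 + (6)*x^2 + (2)*x + (-6): Δ = 3028. Since Δ is not a rational square, the Galois group is not contained in A_3; it must be the full S_3 (irreducibility of the cubic rules out anything smaller).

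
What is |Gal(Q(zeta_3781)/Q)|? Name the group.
|Gal(Q(zeta_3781)/Q)| = phi(3781) = 3564; group ≅ (Z/3781Z)^* ≅ Z/18Z × Z/198Z

The n-th cyclotomic polynomial Φ_3781(x) is the minimal polynomial of zeta_3781 over Q and has degree phi(3781) = 3564. So Q(zeta_3781) is a degree-3564 Galois extension with Galois group (Z/3781Z)^*. By CRT, (Z/3781Z)^* ≅ (Z/19Z)^* × (Z/199Z)^*. Each prime-power unit group is (Z/19Z)^* ≅ Z/18Z; (Z/199Z)^* ≅ Z/198Z. Hence Gal(Q(zeta_3781)/Q) ≅ Z/18Z × Z/198Z.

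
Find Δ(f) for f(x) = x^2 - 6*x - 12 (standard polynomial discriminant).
Δ = 84

For a quadratic a x^2 + b x + c the discriminant is Δ = b^2 - 4ac = (-6)^2 - 4*(1)*(-12) = 36 - (-48) = 84.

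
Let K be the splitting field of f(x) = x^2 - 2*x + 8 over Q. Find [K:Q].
[K:Q] = 2

The discriminant of x^2 + (-2)*x + (8) is b^2 - 4c = 4 - (32) = -28. Since -28 is not a perfect square in Q, the polynomial is irreducible over Q. Its two roots generate a degree-2 extension, so [K:Q] = 2.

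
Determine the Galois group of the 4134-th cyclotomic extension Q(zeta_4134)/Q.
|Gal(Q(zeta_4134)/Q)| = phi(4134) = 1248; group ≅ (Z/4134Z)^* ≅ Z/2Z × Z/12Z × Z/52Z

The n-th cyclotomic polynomial Φ_4134(x) is the minimal polynomial of zeta_4134 over Q and has degree phi(4134) = 1248. So Q(zeta_4134) is a degree-1248 Galois extension with Galois group (Z/4134Z)^*. By CRT, (Z/4134Z)^* ≅ (Z/2Z)^* × (Z/3Z)^* × (Z/13Z)^* × (Z/53Z)^*. Each prime-power unit group is (Z/2Z)^* ≅ trivial group (order 1); (Z/3Z)^* ≅ Z/2Z; (Z/13Z)^* ≅ Z/12Z; (Z/53Z)^* ≅ Z/52Z. Hence Gal(Q(zeta_4134)/Q) ≅ Z/2Z × Z/12Z × Z/52Z.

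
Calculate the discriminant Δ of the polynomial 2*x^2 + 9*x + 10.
Δ = 1

For a quadratic a x^2 + b x + c the discriminant is Δ = b^2 - 4ac = (9)^2 - 4*(2)*(10) = 81 - (80) = 1.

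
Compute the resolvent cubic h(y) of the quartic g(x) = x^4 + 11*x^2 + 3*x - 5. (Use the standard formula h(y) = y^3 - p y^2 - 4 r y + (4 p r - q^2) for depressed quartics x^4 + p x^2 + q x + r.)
h(y) = y^3 - 11*y^2 + 20*y - 229

Identify coefficients: p = 11, q = 3, r = -5.
Plug into h(y) = y^3 - p y^2 - 4 r y + (4 p r - q^2):
  h(y) = y^3 - (11) y^2 - 4*(-5) y + (4*(11)*(-5) - (3)^2)
       = y^3 + (-11) y^2 + (20) y + (-229).
Simplifying: h(y) = y^3 - 11*y^2 + 20*y - 229.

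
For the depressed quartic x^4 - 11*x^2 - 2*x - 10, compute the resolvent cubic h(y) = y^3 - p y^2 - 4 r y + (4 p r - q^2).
h(y) = y^3 + 11*y^2 + 40*y + 436

Identify coefficients: p = -11, q = -2, r = -10.
Plug into h(y) = y^3 - p y^2 - 4 r y + (4 p r - q^2):
  h(y) = y^3 - (-11) y^2 - 4*(-10) y + (4*(-11)*(-10) - (-2)^2)
       = y^3 + (11) y^2 + (40) y + (436).
Simplifying: h(y) = y^3 + 11*y^2 + 40*y + 436.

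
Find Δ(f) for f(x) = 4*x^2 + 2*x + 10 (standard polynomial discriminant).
Δ = -156

For a quadratic a x^2 + b x + c the discriminant is Δ = b^2 - 4ac = (2)^2 - 4*(4)*(10) = 4 - (160) = -156.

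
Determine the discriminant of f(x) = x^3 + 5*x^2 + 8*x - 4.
Δ = -1760

For x^3 + a x^2 + b x + c the discriminant is Δ = 18 a b c - 4 a^3 c + a^2 b^2 - 4 b^3 - 27 c^2.
Plug a = 5, b = 8, c = -4:
  18*(5)*(8)*(-4) - 4*(5)^3*(-4) + (5)^2*(8)^2 - 4*(8)^3 - 27*(-4)^2
  = -2880 + (2000) + 1600 + (-2048) + (-432)
  = -1760.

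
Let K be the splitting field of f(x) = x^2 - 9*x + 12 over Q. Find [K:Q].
[K:Q] = 2

The discriminant of x^2 + (-9)*x + (12) is b^2 - 4c = 81 - (48) = 33. Since 33 is not a perfect square in Q, the polynomial is irreducible over Q. Its two roots generate a degree-2 extension, so [K:Q] = 2.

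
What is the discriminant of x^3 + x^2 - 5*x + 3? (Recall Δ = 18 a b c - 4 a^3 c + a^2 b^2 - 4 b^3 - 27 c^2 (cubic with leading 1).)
Δ = 0

For x^3 + a x^2 + b x + c the discriminant is Δ = 18 a b c - 4 a^3 c + a^2 b^2 - 4 b^3 - 27 c^2.
Plug a = 1, b = -5, c = 3:
  18*(1)*(-5)*(3) - 4*(1)^3*(3) + (1)^2*(-5)^2 - 4*(-5)^3 - 27*(3)^2
  = -270 + (-12) + 25 + (500) + (-243)
  = 0.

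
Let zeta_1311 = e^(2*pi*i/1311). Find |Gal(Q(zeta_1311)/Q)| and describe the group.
|Gal(Q(zeta_1311)/Q)| = phi(1311) = 792; group ≅ (Z/1311Z)^* ≅ Z/2Z × Z/18Z × Z/22Z

The n-th cyclotomic polynomial Φ_1311(x) is the minimal polynomial of zeta_1311 over Q and has degree phi(1311) = 792. So Q(zeta_1311) is a degree-792 Galois extension with Galois group (Z/1311Z)^*. By CRT, (Z/1311Z)^* ≅ (Z/3Z)^* × (Z/19Z)^* × (Z/23Z)^*. Each prime-power unit group is (Z/3Z)^* ≅ Z/2Z; (Z/19Z)^* ≅ Z/18Z; (Z/23Z)^* ≅ Z/22Z. Hence Gal(Q(zeta_1311)/Q) ≅ Z/2Z × Z/18Z × Z/22Z.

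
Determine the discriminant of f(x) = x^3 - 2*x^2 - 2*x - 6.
Δ = -1548

For x^3 + a x^2 + b x + c the discriminant is Δ = 18 a b c - 4 a^3 c + a^2 b^2 - 4 b^3 - 27 c^2.
Plug a = -2, b = -2, c = -6:
  18*(-2)*(-2)*(-6) - 4*(-2)^3*(-6) + (-2)^2*(-2)^2 - 4*(-2)^3 - 27*(-6)^2
  = -432 + (-192) + 16 + (32) + (-972)
  = -1548.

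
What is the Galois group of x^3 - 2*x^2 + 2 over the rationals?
Gal(K/Q) = S_3 (symmetric group of order 6)

Compute the discriminant of x^3 + (-2)*x^2 + (0)*x + (2): Δ = -44. Since Δ is not a rational square, the Galois group is not contained in A_3; it must be the full S_3 (irreducibility of the cubic rules out anything smaller).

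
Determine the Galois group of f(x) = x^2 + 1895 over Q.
Gal(K/Q) = Z/2Z (cyclic of order 2)

x^2 + 1895 is irreducible over Q since -1895 is not a rational square. The splitting field Q(sqrt(-1895)) has degree 2 over Q, and its unique nontrivial automorphism is sqrt(-1895) ↦ -sqrt(-1895). Hence Gal(Q(sqrt(-1895))/Q) = Z/2Z.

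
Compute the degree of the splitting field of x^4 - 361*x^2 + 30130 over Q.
[K:Q] = 4

f factors as (x^2 - 230)(x^2 - 131); the splitting field is K = Q(sqrt(230), sqrt(131)). Since 230, 131, and 30130 are all non-squares in Q, the three subfields Q(sqrt(230)), Q(sqrt(131)), Q(sqrt(30130)) are distinct degree-2 extensions, so [K:Q] = 4 (Klein four Galois group).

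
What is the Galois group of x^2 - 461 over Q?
Gal(K/Q) = Z/2Z (cyclic of order 2)

x^2 - 461 is irreducible over Q since 461 is not a rational square. The splitting field Q(sqrt(461)) has degree 2 over Q, and its unique nontrivial automorphism is sqrt(461) ↦ -sqrt(461). Hence Gal(Q(sqrt(461))/Q) = Z/2Z.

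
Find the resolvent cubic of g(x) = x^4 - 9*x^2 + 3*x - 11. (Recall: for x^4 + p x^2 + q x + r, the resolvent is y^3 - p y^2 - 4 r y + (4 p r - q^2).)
h(y) = y^3 + 9*y^2 + 44*y + 387

Identify coefficients: p = -9, q = 3, r = -11.
Plug into h(y) = y^3 - p y^2 - 4 r y + (4 p r - q^2):
  h(y) = y^3 - (-9) y^2 - 4*(-11) y + (4*(-9)*(-11) - (3)^2)
       = y^3 + (9) y^2 + (44) y + (387).
Simplifying: h(y) = y^3 + 9*y^2 + 44*y + 387.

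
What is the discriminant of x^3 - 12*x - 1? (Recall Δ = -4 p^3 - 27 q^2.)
Δ = 6885

For a depressed cubic x^3 + p x + q the discriminant is Δ = -4 p^3 - 27 q^2 = -4*(-12)^3 - 27*(-1)^2 = 6912 - 27 = 6885.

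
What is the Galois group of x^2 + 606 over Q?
Gal(K/Q) = Z/2Z (cyclic of order 2)

x^2 + 606 is irreducible over Q since -606 is not a rational square. The splitting field Q(sqrt(-606)) has degree 2 over Q, and its unique nontrivial automorphism is sqrt(-606) ↦ -sqrt(-606). Hence Gal(Q(sqrt(-606))/Q) = Z/2Z.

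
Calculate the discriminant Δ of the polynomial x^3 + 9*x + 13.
Δ = -7479

For a depressed cubic x^3 + p x + q the discriminant is Δ = -4 p^3 - 27 q^2 = -4*(9)^3 - 27*(13)^2 = -2916 - 4563 = -7479.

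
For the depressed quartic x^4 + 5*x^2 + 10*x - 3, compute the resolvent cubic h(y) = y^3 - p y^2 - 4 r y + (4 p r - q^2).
h(y) = y^3 - 5*y^2 + 12*y - 160

Identify coefficients: p = 5, q = 10, r = -3.
Plug into h(y) = y^3 - p y^2 - 4 r y + (4 p r - q^2):
  h(y) = y^3 - (5) y^2 - 4*(-3) y + (4*(5)*(-3) - (10)^2)
       = y^3 + (-5) y^2 + (12) y + (-160).
Simplifying: h(y) = y^3 - 5*y^2 + 12*y - 160.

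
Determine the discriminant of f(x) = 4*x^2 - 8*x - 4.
Δ = 128

For a quadratic a x^2 + b x + c the discriminant is Δ = b^2 - 4ac = (-8)^2 - 4*(4)*(-4) = 64 - (-64) = 128.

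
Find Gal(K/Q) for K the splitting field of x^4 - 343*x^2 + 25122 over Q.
Gal(K/Q) = V_4 (Klein four-group, Z/2Z × Z/2Z)

f factors as (x^2 - 237)(x^2 - 106), so the splitting field is K = Q(sqrt(237), sqrt(106)). The elements 237, 106, 25122 are all non-squares in Q, so sqrt(237) and sqrt(106) generate independent quadratic extensions. Thus [K:Q] = 4 and Gal(K/Q) is generated by the two order-2 automorphisms sqrt(237) ↦ -sqrt(237) and sqrt(106) ↦ -sqrt(106), giving V_4.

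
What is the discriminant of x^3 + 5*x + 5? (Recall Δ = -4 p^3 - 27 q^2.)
Δ = -1175

For a depressed cubic x^3 + p x + q the discriminant is Δ = -4 p^3 - 27 q^2 = -4*(5)^3 - 27*(5)^2 = -500 - 675 = -1175.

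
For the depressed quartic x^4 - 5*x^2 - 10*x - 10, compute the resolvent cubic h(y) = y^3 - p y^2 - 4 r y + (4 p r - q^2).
h(y) = y^3 + 5*y^2 + 40*y + 100

Identify coefficients: p = -5, q = -10, r = -10.
Plug into h(y) = y^3 - p y^2 - 4 r y + (4 p r - q^2):
  h(y) = y^3 - (-5) y^2 - 4*(-10) y + (4*(-5)*(-10) - (-10)^2)
       = y^3 + (5) y^2 + (40) y + (100).
Simplifying: h(y) = y^3 + 5*y^2 + 40*y + 100.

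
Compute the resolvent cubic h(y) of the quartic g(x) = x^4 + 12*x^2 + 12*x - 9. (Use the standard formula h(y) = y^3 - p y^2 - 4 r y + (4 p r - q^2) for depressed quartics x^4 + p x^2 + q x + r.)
h(y) = y^3 - 12*y^2 + 36*y - 576

Identify coefficients: p = 12, q = 12, r = -9.
Plug into h(y) = y^3 - p y^2 - 4 r y + (4 p r - q^2):
  h(y) = y^3 - (12) y^2 - 4*(-9) y + (4*(12)*(-9) - (12)^2)
       = y^3 + (-12) y^2 + (36) y + (-576).
Simplifying: h(y) = y^3 - 12*y^2 + 36*y - 576.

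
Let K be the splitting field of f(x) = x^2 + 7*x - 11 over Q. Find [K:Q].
[K:Q] = 2

The discriminant of x^2 + (7)*x + (-11) is b^2 - 4c = 49 - (-44) = 93. Since 93 is not a perfect square in Q, the polynomial is irreducible over Q. Its two roots generate a degree-2 extension, so [K:Q] = 2.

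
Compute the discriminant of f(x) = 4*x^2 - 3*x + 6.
Δ = -87

For a quadratic a x^2 + b x + c the discriminant is Δ = b^2 - 4ac = (-3)^2 - 4*(4)*(6) = 9 - (96) = -87.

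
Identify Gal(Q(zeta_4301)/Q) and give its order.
|Gal(Q(zeta_4301)/Q)| = phi(4301) = 3520; group ≅ (Z/4301Z)^* ≅ Z/10Z × Z/16Z × Z/22Z

The n-th cyclotomic polynomial Φ_4301(x) is the minimal polynomial of zeta_4301 over Q and has degree phi(4301) = 3520. So Q(zeta_4301) is a degree-3520 Galois extension with Galois group (Z/4301Z)^*. By CRT, (Z/4301Z)^* ≅ (Z/11Z)^* × (Z/17Z)^* × (Z/23Z)^*. Each prime-power unit group is (Z/11Z)^* ≅ Z/10Z; (Z/17Z)^* ≅ Z/16Z; (Z/23Z)^* ≅ Z/22Z. Hence Gal(Q(zeta_4301)/Q) ≅ Z/10Z × Z/16Z × Z/22Z.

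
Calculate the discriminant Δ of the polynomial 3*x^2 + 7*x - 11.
Δ = 181

For a quadratic a x^2 + b x + c the discriminant is Δ = b^2 - 4ac = (7)^2 - 4*(3)*(-11) = 49 - (-132) = 181.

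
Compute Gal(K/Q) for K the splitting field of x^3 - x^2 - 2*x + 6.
Gal(K/Q) = S_3 (symmetric group of order 6)

Compute the discriminant of x^3 + (-1)*x^2 + (-2)*x + (6): Δ = -696. Since Δ is not a rational square, the Galois group is not contained in A_3; it must be the full S_3 (irreducibility of the cubic rules out anything smaller).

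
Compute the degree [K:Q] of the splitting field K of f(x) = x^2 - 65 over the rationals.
[K:Q] = 2

The polynomial x^2 - 65 is irreducible over Q since 65 is not a perfect square. Its splitting field is Q(sqrt(65)), which has degree 2 over Q.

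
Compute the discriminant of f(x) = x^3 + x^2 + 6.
Δ = -996

For x^3 + a x^2 + b x + c the discriminant is Δ = 18 a b c - 4 a^3 c + a^2 b^2 - 4 b^3 - 27 c^2.
Plug a = 1, b = 0, c = 6:
  18*(1)*(0)*(6) - 4*(1)^3*(6) + (1)^2*(0)^2 - 4*(0)^3 - 27*(6)^2
  = 0 + (-24) + 0 + (0) + (-972)
  = -996.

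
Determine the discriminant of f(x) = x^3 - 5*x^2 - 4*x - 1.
Δ = -231

For x^3 + a x^2 + b x + c the discriminant is Δ = 18 a b c - 4 a^3 c + a^2 b^2 - 4 b^3 - 27 c^2.
Plug a = -5, b = -4, c = -1:
  18*(-5)*(-4)*(-1) - 4*(-5)^3*(-1) + (-5)^2*(-4)^2 - 4*(-4)^3 - 27*(-1)^2
  = -360 + (-500) + 400 + (256) + (-27)
  = -231.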